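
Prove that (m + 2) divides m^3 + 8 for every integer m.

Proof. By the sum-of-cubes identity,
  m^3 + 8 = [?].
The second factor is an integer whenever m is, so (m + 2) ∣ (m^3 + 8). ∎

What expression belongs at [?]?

(m + 2)(m^2 - 2m + 4)

a^3 + b^3 = (a + b)(a^2 - ab + b^2). With a = m, b = 2:
m^3 + 8 = (m + 2)(m^2 - 2m + 4).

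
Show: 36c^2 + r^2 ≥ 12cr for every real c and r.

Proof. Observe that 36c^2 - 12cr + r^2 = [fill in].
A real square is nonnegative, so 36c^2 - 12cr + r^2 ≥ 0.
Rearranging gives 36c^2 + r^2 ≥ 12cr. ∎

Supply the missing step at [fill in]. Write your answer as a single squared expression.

(6c - r)^2

36c^2 - 12cr + r^2 is a perfect-square trinomial: the outer terms are (6c)^2 and (r)^2, and the cross term is -2·6c·r.
So 36c^2 - 12cr + r^2 = (6c - r)^2 ≥ 0.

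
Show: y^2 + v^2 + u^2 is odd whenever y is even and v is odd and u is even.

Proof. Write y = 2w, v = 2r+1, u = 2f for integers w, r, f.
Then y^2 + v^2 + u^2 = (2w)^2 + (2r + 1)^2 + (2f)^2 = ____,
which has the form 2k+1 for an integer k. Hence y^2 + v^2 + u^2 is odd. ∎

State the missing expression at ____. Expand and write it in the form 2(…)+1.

2(2f^2 + 2r^2 + 2r + 2w^2) + 1

(2w)^2 + (2r + 1)^2 + (2f)^2 = 4f^2 + 4r^2 + 4r + 4w^2 + 1
= 2(2f^2 + 2r^2 + 2r + 2w^2) + 1.
Since 2f^2 + 2r^2 + 2r + 2w^2 is an integer, the sum of squares is of the form 2k+1 for an integer k.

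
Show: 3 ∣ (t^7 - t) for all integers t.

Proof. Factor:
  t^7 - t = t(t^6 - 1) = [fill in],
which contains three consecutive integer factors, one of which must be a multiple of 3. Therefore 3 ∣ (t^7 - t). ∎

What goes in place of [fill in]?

(t - 1)t(t + 1)(t^4 + t^2 + 1)

t^6 - 1 = (t^2 - 1)(t^4 + t^2 + 1), and t^2 - 1 = (t-1)(t+1).
So t(t^6 - 1) = (t - 1)t(t + 1)(t^4 + t^2 + 1).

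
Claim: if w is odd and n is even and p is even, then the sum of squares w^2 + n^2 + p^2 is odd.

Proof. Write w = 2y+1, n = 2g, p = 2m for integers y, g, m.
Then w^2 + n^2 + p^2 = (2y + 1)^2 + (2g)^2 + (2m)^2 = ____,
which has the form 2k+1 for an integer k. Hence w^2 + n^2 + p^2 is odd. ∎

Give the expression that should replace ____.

(2y + 1)^2 + (2g)^2 + (2m)^2 = 4g^2 + 4m^2 + 4y^2 + 4y + 1
= 2(2g^2 + 2m^2 + 2y^2 + 2y) + 1.
Since 2g^2 + 2m^2 + 2y^2 + 2y is an integer, the sum of squares is of the form 2k+1 for an integer k.

2(2g^2 + 2m^2 + 2y^2 + 2y) + 1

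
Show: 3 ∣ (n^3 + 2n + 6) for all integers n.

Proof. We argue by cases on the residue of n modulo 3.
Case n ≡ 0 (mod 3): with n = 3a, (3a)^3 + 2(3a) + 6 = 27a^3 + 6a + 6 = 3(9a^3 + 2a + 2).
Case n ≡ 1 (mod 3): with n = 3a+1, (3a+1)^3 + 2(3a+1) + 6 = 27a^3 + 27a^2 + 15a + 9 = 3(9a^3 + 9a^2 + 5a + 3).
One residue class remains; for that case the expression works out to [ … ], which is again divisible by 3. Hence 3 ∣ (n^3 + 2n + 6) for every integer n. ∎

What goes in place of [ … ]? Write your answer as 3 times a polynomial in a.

Only n ≡ 2 (mod 3) is unaccounted for. Put n = 3a+2:
(3a+2)^3 + 2(3a+2) + 6 expands to 27a^3 + 54a^2 + 42a + 18,
and factoring out 3 leaves 3(9a^3 + 18a^2 + 14a + 6).

3(9a^3 + 18a^2 + 14a + 6)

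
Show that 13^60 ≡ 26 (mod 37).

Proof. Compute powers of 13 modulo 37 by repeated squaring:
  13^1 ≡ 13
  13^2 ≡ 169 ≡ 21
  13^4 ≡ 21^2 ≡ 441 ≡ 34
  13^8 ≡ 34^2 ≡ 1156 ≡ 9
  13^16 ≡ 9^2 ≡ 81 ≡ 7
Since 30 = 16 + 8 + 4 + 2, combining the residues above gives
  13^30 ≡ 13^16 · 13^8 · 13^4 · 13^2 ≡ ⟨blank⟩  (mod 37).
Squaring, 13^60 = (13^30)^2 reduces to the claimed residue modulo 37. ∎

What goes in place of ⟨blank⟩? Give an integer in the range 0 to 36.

13^16 · 13^8 · 13^4 · 13^2 ≡ 7 · 9 · 34 · 21 = 44982.
44982 mod 37 = 27, so 13^30 ≡ 27 (mod 37).

27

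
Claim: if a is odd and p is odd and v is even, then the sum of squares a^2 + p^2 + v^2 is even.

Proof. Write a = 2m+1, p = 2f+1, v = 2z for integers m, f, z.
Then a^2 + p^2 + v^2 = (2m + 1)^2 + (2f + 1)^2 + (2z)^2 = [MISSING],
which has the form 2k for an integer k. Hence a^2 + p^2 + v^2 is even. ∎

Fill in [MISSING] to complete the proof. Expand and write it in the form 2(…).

2(2f^2 + 2f + 2m^2 + 2m + 2z^2 + 1)

Expanding: (2m + 1)^2 + (2f + 1)^2 + (2z)^2 = 4f^2 + 4f + 4m^2 + 4m + 4z^2 + 2.
Every term is even; pulling out the factor of 2 gives 2(2f^2 + 2f + 2m^2 + 2m + 2z^2 + 1).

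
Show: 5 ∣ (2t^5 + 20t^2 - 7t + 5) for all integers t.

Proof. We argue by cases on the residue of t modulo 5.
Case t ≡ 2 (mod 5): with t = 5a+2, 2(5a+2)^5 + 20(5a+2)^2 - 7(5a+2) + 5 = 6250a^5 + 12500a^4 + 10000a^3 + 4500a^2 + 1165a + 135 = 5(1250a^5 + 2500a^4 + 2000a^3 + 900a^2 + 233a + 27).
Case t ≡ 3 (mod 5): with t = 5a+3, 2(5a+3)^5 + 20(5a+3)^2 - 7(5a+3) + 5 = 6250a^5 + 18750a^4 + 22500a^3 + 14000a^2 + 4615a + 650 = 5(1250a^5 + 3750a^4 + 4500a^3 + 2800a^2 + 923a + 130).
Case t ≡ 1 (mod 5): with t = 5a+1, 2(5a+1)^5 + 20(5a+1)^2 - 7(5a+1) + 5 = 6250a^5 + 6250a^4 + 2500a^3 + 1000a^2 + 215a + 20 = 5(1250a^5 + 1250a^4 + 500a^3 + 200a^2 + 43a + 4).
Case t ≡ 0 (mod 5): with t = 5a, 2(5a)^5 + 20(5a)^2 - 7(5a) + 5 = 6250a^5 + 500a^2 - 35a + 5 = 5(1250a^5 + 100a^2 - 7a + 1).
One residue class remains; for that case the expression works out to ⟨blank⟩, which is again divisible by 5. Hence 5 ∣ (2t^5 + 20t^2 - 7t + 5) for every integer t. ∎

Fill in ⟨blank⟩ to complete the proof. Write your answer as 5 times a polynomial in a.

The residues treated are {2, 3, 1, 0}, so the missing case is t ≡ 4 (mod 5); write t = 5a+4.
Then 2(5a+4)^5 + 20(5a+4)^2 - 7(5a+4) + 5 = 6250a^5 + 25000a^4 + 40000a^3 + 32500a^2 + 13565a + 2345 = 5(1250a^5 + 5000a^4 + 8000a^3 + 6500a^2 + 2713a + 469).

5(1250a^5 + 5000a^4 + 8000a^3 + 6500a^2 + 2713a + 469)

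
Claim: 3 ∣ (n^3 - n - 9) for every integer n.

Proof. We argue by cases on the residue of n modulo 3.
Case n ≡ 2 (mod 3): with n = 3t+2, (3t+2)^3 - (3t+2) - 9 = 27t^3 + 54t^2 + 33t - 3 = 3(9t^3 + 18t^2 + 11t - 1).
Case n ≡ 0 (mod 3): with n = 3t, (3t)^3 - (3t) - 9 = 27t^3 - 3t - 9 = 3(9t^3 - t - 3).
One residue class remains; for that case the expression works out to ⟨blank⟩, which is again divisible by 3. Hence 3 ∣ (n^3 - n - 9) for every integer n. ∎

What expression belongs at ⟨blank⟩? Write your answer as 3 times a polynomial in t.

The residues treated are {2, 0}, so the missing case is n ≡ 1 (mod 3); write n = 3t+1.
Then (3t+1)^3 - (3t+1) - 9 = 27t^3 + 27t^2 + 6t - 9 = 3(9t^3 + 9t^2 + 2t - 3).

3(9t^3 + 9t^2 + 2t - 3)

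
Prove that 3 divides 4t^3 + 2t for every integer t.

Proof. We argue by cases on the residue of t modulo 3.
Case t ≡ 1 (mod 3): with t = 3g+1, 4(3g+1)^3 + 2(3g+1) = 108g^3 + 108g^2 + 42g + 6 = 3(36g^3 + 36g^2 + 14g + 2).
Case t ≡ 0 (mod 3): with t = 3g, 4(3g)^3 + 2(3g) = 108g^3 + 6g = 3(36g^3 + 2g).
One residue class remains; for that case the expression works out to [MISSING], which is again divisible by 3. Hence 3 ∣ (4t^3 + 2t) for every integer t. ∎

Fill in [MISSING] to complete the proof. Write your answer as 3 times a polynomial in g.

The residues treated are {1, 0}, so the missing case is t ≡ 2 (mod 3); write t = 3g+2.
Then 4(3g+2)^3 + 2(3g+2) = 108g^3 + 216g^2 + 150g + 36 = 3(36g^3 + 72g^2 + 50g + 12).

3(36g^3 + 72g^2 + 50g + 12)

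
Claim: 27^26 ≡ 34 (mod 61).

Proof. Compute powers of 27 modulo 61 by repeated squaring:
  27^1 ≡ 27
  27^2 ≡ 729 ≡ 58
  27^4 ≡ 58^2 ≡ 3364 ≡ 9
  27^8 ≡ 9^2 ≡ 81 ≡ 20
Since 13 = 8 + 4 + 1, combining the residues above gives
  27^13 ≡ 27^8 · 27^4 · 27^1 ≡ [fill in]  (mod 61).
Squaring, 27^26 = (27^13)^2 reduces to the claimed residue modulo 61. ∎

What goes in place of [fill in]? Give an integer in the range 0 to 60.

27^8 · 27^4 · 27^1 ≡ 20 · 9 · 27 = 4860.
4860 mod 61 = 41, so 27^13 ≡ 41 (mod 61).

41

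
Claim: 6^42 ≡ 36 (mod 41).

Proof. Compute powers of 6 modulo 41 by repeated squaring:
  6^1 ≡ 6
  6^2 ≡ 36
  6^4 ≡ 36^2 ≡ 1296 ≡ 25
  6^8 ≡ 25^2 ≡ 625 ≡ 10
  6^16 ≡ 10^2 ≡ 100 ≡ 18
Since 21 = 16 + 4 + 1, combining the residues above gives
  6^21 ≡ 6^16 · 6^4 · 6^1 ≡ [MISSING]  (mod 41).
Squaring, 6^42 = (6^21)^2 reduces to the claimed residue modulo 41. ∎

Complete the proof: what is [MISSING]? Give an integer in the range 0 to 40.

35

Multiply the listed residues: 18 · 25 · 6 = 450 → 2700.
Reducing modulo 41: 2700 = 65·41 + 35, so 6^21 ≡ 35.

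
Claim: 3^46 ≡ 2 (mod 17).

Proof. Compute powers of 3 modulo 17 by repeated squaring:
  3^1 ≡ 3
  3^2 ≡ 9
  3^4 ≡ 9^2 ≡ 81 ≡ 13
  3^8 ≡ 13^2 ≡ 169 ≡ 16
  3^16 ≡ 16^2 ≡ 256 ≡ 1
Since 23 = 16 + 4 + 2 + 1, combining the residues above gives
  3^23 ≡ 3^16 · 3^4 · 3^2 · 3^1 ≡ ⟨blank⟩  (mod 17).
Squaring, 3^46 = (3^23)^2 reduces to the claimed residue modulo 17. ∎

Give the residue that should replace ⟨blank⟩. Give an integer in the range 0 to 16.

11

3^16 · 3^4 · 3^2 · 3^1 ≡ 1 · 13 · 9 · 3 = 351.
351 mod 17 = 11, so 3^23 ≡ 11 (mod 17).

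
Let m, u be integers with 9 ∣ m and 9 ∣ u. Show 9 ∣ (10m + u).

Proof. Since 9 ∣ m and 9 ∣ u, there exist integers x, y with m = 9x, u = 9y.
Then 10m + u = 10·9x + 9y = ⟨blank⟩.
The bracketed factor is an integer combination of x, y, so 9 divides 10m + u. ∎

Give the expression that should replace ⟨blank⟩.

Each term has a factor of 9: 10·9x + 9y = 9·(10x + y).
Since 10x + y is an integer, 9 ∣ (10m + u).

9(10x + y)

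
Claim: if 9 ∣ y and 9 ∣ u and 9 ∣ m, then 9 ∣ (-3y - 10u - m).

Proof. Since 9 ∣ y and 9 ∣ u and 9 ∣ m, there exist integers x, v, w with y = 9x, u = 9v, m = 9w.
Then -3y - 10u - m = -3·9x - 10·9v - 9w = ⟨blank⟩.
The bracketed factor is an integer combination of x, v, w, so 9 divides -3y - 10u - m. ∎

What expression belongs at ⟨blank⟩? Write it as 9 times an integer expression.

Each term has a factor of 9: -3·9x - 10·9v - 9w = 9·(-10v - w - 3x).
Since -10v - w - 3x is an integer, 9 ∣ (-3y - 10u - m).

9(-10v - w - 3x)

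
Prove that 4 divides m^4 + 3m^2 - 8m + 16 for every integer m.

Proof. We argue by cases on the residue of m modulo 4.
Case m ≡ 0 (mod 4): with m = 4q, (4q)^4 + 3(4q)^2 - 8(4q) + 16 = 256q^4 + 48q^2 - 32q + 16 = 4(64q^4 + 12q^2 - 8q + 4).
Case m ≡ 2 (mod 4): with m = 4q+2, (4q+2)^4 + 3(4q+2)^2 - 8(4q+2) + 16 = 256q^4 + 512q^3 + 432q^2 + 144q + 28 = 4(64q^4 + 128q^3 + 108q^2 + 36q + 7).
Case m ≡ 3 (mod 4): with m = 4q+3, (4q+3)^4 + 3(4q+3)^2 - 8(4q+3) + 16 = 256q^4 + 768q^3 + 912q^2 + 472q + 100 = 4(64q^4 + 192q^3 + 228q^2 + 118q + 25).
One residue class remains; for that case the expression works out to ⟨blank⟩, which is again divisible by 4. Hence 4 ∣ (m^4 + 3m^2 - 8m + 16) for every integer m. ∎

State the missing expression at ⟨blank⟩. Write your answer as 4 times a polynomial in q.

Only m ≡ 1 (mod 4) is unaccounted for. Put m = 4q+1:
(4q+1)^4 + 3(4q+1)^2 - 8(4q+1) + 16 expands to 256q^4 + 256q^3 + 144q^2 + 8q + 12,
and factoring out 4 leaves 4(64q^4 + 64q^3 + 36q^2 + 2q + 3).

4(64q^4 + 64q^3 + 36q^2 + 2q + 3)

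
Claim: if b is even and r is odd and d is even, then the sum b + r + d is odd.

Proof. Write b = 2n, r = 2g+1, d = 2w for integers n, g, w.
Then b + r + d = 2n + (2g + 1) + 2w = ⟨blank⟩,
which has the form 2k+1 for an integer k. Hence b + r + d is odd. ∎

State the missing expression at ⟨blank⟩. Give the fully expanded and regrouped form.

2n + (2g + 1) + 2w = 2g + 2n + 2w + 1
= 2(g + n + w) + 1.
Since g + n + w is an integer, the sum is of the form 2k+1 for an integer k.

2(g + n + w) + 1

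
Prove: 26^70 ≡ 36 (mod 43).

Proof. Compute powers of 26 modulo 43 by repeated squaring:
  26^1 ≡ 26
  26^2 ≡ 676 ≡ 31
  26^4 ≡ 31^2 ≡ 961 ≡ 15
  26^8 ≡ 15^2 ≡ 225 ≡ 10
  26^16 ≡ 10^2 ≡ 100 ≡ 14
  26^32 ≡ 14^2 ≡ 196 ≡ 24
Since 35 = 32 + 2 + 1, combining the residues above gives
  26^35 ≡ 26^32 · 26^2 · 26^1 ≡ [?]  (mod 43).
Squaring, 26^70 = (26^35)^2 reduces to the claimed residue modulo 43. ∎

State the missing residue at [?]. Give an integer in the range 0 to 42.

26^32 · 26^2 · 26^1 ≡ 24 · 31 · 26 = 19344.
19344 mod 43 = 37, so 26^35 ≡ 37 (mod 43).

37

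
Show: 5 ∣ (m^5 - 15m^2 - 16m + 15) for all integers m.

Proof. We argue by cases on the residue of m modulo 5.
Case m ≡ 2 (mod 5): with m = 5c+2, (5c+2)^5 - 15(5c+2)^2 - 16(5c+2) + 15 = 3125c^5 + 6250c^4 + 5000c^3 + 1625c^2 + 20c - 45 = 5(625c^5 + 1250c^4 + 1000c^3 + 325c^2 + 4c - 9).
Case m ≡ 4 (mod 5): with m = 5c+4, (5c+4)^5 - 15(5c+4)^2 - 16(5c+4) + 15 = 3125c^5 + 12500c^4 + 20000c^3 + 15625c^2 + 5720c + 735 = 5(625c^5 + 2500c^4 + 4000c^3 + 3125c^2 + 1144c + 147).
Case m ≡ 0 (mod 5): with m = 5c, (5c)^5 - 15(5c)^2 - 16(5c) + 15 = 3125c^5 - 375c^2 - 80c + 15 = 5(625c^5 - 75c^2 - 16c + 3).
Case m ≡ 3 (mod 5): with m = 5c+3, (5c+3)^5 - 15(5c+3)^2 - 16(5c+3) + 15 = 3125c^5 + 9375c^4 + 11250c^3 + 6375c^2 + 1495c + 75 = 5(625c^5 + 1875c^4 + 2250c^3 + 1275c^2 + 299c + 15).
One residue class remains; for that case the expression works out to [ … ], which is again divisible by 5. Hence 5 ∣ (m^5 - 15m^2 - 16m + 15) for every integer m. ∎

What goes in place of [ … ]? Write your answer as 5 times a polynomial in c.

5(625c^5 + 625c^4 + 250c^3 - 25c^2 - 41c - 3)

The residues treated are {2, 4, 0, 3}, so the missing case is m ≡ 1 (mod 5); write m = 5c+1.
Then (5c+1)^5 - 15(5c+1)^2 - 16(5c+1) + 15 = 3125c^5 + 3125c^4 + 1250c^3 - 125c^2 - 205c - 15 = 5(625c^5 + 625c^4 + 250c^3 - 25c^2 - 41c - 3).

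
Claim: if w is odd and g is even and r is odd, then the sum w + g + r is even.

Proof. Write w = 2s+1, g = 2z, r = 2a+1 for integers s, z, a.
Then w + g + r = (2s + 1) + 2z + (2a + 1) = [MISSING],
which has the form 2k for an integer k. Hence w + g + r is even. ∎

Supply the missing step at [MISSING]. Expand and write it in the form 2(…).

2(a + s + z + 1)

Expanding: (2s + 1) + 2z + (2a + 1) = 2a + 2s + 2z + 2.
Every term is even; pulling out the factor of 2 gives 2(a + s + z + 1).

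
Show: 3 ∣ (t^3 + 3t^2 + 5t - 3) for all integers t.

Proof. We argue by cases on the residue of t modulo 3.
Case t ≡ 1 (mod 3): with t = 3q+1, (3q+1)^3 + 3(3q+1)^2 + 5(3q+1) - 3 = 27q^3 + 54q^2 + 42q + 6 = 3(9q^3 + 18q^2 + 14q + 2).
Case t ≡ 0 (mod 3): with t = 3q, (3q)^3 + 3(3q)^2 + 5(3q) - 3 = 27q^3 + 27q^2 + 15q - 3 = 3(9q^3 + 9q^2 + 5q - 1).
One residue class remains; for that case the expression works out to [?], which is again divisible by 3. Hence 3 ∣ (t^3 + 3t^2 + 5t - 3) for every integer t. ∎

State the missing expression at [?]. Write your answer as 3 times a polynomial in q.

3(9q^3 + 27q^2 + 29q + 9)

The residues treated are {1, 0}, so the missing case is t ≡ 2 (mod 3); write t = 3q+2.
Then (3q+2)^3 + 3(3q+2)^2 + 5(3q+2) - 3 = 27q^3 + 81q^2 + 87q + 27 = 3(9q^3 + 27q^2 + 29q + 9).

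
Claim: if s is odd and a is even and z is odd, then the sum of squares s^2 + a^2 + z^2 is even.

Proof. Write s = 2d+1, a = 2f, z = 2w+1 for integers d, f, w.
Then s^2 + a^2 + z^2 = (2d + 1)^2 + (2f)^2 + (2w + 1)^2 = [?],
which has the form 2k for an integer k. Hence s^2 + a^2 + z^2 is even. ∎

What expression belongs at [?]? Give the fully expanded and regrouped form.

2(2d^2 + 2d + 2f^2 + 2w^2 + 2w + 1)

(2d + 1)^2 + (2f)^2 + (2w + 1)^2 = 4d^2 + 4d + 4f^2 + 4w^2 + 4w + 2
= 2(2d^2 + 2d + 2f^2 + 2w^2 + 2w + 1).
Since 2d^2 + 2d + 2f^2 + 2w^2 + 2w + 1 is an integer, the sum of squares is of the form 2k for an integer k.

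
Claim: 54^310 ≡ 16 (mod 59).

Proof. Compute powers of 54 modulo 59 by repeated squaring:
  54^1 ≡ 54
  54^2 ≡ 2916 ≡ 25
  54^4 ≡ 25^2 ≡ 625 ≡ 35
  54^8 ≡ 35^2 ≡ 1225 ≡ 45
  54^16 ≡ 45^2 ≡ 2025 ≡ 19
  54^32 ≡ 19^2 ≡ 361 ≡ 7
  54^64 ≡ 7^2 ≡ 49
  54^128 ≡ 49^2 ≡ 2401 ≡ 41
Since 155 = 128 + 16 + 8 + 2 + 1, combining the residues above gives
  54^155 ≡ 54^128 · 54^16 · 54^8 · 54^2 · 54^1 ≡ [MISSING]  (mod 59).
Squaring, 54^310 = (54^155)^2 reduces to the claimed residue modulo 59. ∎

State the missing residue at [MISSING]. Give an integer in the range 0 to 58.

55

Multiply the listed residues: 41 · 19 · 45 · 25 · 54 = 779 → 35055 → 876375 → 47324250.
Reducing modulo 59: 47324250 = 802105·59 + 55, so 54^155 ≡ 55.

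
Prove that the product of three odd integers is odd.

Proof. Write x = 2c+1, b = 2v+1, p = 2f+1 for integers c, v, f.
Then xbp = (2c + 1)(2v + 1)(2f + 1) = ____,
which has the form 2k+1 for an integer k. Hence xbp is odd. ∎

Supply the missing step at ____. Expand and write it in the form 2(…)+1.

Expanding: (2c + 1)(2v + 1)(2f + 1) = 8cfv + 4cf + 4cv + 2c + 4fv + 2f + 2v + 1.
Every term except the constant is even, so this is 2(4cfv + 2cf + 2cv + c + 2fv + f + v) + 1,
and 4cfv + 2cf + 2cv + c + 2fv + f + v ∈ ℤ gives the required form.

2(4cfv + 2cf + 2cv + c + 2fv + f + v) + 1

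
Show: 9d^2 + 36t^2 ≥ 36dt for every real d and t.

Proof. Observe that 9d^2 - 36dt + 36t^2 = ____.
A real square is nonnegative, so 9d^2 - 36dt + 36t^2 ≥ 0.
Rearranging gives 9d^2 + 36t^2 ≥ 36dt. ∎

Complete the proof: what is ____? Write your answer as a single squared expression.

9d^2 - 36dt + 36t^2 is a perfect-square trinomial: the outer terms are (3d)^2 and (6t)^2, and the cross term is -2·3d·6t.
So 9d^2 - 36dt + 36t^2 = (3d - 6t)^2 ≥ 0.

(3d - 6t)^2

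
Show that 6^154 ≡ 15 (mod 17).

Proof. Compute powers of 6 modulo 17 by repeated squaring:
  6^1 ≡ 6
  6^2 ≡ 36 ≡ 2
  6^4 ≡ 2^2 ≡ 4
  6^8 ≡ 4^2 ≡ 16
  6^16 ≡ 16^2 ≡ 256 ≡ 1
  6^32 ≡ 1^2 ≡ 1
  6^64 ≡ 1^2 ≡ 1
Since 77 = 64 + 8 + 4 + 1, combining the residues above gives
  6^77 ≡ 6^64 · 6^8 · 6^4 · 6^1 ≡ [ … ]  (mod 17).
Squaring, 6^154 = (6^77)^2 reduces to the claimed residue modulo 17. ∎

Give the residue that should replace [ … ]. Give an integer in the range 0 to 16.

10

6^64 · 6^8 · 6^4 · 6^1 ≡ 1 · 16 · 4 · 6 = 384.
384 mod 17 = 10, so 6^77 ≡ 10 (mod 17).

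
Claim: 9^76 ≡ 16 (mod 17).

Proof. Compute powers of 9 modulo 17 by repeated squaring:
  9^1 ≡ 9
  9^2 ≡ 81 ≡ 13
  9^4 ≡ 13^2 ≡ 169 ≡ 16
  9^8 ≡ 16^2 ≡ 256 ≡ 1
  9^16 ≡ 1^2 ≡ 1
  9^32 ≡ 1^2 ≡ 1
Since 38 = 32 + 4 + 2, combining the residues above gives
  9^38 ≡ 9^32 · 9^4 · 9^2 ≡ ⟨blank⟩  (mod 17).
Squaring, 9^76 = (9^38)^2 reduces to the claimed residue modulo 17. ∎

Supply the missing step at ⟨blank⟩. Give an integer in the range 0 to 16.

4

9^32 · 9^4 · 9^2 ≡ 1 · 16 · 13 = 208.
208 mod 17 = 4, so 9^38 ≡ 4 (mod 17).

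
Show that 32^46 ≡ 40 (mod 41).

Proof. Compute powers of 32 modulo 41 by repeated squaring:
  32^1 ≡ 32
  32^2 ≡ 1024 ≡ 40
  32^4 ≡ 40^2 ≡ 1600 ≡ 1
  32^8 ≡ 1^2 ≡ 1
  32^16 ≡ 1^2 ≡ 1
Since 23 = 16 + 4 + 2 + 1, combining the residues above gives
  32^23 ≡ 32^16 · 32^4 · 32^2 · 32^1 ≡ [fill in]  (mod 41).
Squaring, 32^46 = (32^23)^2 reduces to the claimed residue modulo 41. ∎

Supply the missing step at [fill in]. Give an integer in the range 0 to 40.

9

32^16 · 32^4 · 32^2 · 32^1 ≡ 1 · 1 · 40 · 32 = 1280.
1280 mod 41 = 9, so 32^23 ≡ 9 (mod 41).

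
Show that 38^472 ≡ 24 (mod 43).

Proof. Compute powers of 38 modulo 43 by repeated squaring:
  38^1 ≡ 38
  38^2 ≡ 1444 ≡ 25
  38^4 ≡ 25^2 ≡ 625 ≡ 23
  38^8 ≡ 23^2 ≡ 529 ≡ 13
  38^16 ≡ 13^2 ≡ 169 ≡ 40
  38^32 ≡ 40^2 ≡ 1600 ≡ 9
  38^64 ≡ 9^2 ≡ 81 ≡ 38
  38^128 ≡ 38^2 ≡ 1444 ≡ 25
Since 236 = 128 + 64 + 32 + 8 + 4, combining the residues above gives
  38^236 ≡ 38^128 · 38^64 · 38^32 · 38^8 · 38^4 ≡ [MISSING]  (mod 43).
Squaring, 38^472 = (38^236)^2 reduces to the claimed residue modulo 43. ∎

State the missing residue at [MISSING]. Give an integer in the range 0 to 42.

Multiply the listed residues: 25 · 38 · 9 · 13 · 23 = 950 → 8550 → 111150 → 2556450.
Reducing modulo 43: 2556450 = 59452·43 + 14, so 38^236 ≡ 14.

14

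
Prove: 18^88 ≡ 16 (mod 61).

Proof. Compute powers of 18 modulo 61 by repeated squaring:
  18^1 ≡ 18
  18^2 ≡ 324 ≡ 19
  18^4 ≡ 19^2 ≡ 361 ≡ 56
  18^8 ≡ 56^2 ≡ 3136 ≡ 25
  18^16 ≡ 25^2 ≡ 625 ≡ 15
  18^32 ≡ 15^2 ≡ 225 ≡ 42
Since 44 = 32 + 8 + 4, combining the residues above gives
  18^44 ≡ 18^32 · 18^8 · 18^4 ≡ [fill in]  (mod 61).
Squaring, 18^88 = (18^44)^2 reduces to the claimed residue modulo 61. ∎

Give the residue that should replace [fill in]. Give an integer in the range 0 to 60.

57

18^32 · 18^8 · 18^4 ≡ 42 · 25 · 56 = 58800.
58800 mod 61 = 57, so 18^44 ≡ 57 (mod 61).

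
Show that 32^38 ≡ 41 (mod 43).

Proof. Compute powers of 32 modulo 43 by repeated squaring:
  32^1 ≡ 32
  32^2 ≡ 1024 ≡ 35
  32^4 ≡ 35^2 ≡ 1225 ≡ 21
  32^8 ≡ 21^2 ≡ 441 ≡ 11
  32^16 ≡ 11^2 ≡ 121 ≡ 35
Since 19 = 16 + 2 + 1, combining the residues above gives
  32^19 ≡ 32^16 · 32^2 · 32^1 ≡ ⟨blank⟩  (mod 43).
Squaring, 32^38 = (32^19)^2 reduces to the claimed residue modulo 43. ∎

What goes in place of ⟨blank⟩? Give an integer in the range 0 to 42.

Multiply the listed residues: 35 · 35 · 32 = 1225 → 39200.
Reducing modulo 43: 39200 = 911·43 + 27, so 32^19 ≡ 27.

27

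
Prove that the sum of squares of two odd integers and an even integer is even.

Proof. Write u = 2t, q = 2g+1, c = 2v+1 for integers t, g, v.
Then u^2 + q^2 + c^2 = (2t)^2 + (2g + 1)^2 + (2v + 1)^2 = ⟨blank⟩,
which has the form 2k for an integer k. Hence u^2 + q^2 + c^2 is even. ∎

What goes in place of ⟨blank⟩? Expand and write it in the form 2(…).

2(2g^2 + 2g + 2t^2 + 2v^2 + 2v + 1)

Expanding: (2t)^2 + (2g + 1)^2 + (2v + 1)^2 = 4g^2 + 4g + 4t^2 + 4v^2 + 4v + 2.
Every term is even; pulling out the factor of 2 gives 2(2g^2 + 2g + 2t^2 + 2v^2 + 2v + 1).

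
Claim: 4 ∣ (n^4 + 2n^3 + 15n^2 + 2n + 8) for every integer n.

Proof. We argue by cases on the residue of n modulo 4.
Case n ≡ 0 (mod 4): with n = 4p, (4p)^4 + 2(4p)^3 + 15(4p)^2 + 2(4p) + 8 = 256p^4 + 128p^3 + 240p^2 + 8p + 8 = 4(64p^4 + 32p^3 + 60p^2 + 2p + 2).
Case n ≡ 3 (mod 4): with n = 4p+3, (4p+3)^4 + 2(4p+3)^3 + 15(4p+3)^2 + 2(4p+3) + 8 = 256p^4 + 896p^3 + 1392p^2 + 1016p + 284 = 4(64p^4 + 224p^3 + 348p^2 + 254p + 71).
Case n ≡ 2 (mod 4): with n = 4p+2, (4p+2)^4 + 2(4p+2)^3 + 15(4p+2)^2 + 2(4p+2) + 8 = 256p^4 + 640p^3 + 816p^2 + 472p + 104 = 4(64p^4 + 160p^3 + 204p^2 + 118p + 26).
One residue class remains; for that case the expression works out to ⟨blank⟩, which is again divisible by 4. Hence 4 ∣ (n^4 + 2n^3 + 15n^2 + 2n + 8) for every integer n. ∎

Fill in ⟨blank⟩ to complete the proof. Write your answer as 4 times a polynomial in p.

Only n ≡ 1 (mod 4) is unaccounted for. Put n = 4p+1:
(4p+1)^4 + 2(4p+1)^3 + 15(4p+1)^2 + 2(4p+1) + 8 expands to 256p^4 + 384p^3 + 432p^2 + 168p + 28,
and factoring out 4 leaves 4(64p^4 + 96p^3 + 108p^2 + 42p + 7).

4(64p^4 + 96p^3 + 108p^2 + 42p + 7)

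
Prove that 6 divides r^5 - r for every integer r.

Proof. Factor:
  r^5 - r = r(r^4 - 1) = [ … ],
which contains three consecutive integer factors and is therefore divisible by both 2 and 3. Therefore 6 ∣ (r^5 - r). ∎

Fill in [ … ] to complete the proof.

r^4 - 1 = (r^2 - 1)(r^2 + 1), and r^2 - 1 = (r-1)(r+1).
So r(r^4 - 1) = (r - 1)r(r + 1)(r^2 + 1).

(r - 1)r(r + 1)(r^2 + 1)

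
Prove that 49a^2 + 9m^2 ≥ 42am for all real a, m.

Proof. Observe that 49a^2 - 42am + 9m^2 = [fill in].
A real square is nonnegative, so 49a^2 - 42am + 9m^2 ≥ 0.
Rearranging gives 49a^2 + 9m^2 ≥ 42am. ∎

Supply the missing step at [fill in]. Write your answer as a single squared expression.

(7a - 3m)^2

49a^2 - 42am + 9m^2 is a perfect-square trinomial: the outer terms are (7a)^2 and (3m)^2, and the cross term is -2·7a·3m.
So 49a^2 - 42am + 9m^2 = (7a - 3m)^2 ≥ 0.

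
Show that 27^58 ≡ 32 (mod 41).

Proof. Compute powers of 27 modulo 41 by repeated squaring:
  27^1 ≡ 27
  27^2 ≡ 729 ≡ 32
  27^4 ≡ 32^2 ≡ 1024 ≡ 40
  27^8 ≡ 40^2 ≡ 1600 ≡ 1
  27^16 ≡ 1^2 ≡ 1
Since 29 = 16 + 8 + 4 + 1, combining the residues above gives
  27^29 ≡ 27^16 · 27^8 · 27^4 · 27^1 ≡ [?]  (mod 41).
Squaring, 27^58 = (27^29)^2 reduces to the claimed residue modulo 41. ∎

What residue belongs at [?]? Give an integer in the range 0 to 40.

14

27^16 · 27^8 · 27^4 · 27^1 ≡ 1 · 1 · 40 · 27 = 1080.
1080 mod 41 = 14, so 27^29 ≡ 14 (mod 41).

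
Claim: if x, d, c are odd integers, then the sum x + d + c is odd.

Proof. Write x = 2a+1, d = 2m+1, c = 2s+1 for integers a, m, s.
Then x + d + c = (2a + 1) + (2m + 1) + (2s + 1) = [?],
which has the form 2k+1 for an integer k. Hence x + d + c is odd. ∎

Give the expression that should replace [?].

2(a + m + s + 1) + 1

(2a + 1) + (2m + 1) + (2s + 1) = 2a + 2m + 2s + 3
= 2(a + m + s + 1) + 1.
Since a + m + s + 1 is an integer, the sum is of the form 2k+1 for an integer k.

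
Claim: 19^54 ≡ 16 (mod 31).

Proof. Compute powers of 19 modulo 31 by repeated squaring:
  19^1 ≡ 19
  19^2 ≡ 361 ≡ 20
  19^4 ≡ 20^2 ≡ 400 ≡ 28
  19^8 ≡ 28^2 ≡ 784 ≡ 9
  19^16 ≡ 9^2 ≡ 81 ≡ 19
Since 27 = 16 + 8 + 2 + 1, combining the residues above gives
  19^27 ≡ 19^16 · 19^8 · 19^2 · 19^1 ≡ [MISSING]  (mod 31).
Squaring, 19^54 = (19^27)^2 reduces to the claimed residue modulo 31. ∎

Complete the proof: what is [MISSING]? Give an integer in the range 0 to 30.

19^16 · 19^8 · 19^2 · 19^1 ≡ 19 · 9 · 20 · 19 = 64980.
64980 mod 31 = 4, so 19^27 ≡ 4 (mod 31).

4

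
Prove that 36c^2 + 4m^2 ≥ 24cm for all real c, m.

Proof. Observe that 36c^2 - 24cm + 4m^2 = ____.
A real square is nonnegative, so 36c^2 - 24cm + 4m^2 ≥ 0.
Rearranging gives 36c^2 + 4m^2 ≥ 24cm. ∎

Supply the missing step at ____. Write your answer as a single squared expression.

36c^2 - 24cm + 4m^2 is a perfect-square trinomial: the outer terms are (6c)^2 and (2m)^2, and the cross term is -2·6c·2m.
So 36c^2 - 24cm + 4m^2 = (6c - 2m)^2 ≥ 0.

(6c - 2m)^2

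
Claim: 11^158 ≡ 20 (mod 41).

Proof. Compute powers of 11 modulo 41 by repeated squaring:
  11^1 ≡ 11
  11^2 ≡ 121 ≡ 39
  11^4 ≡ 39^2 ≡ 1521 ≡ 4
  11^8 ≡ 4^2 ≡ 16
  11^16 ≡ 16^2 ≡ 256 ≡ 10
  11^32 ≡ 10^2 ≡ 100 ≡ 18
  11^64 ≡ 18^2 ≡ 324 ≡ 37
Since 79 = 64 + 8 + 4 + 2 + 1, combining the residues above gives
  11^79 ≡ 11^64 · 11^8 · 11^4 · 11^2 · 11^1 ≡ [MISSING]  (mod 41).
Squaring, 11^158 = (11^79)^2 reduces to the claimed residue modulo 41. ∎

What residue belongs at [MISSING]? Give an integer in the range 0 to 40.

15

Multiply the listed residues: 37 · 16 · 4 · 39 · 11 = 592 → 2368 → 92352 → 1015872.
Reducing modulo 41: 1015872 = 24777·41 + 15, so 11^79 ≡ 15.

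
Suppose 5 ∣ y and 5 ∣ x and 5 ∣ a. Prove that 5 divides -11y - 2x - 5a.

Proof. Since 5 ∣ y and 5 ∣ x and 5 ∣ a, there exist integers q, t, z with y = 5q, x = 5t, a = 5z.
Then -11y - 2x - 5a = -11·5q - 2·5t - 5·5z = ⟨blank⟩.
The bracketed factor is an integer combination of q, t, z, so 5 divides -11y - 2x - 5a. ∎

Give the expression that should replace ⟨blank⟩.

5(-11q - 2t - 5z)

Each term has a factor of 5: -11·5q - 2·5t - 5·5z = 5·(-11q - 2t - 5z).
Since -11q - 2t - 5z is an integer, 5 ∣ (-11y - 2x - 5a).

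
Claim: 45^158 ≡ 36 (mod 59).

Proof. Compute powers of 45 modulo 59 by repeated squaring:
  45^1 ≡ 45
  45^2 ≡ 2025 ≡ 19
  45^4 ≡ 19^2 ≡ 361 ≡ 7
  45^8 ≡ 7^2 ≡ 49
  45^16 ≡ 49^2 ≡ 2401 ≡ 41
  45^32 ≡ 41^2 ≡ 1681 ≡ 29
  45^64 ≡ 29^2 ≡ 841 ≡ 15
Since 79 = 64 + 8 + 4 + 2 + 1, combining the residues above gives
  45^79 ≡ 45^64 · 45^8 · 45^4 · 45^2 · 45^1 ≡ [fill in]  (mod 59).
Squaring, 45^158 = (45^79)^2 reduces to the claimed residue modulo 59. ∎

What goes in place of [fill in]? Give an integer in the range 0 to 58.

Multiply the listed residues: 15 · 49 · 7 · 19 · 45 = 735 → 5145 → 97755 → 4398975.
Reducing modulo 59: 4398975 = 74558·59 + 53, so 45^79 ≡ 53.

53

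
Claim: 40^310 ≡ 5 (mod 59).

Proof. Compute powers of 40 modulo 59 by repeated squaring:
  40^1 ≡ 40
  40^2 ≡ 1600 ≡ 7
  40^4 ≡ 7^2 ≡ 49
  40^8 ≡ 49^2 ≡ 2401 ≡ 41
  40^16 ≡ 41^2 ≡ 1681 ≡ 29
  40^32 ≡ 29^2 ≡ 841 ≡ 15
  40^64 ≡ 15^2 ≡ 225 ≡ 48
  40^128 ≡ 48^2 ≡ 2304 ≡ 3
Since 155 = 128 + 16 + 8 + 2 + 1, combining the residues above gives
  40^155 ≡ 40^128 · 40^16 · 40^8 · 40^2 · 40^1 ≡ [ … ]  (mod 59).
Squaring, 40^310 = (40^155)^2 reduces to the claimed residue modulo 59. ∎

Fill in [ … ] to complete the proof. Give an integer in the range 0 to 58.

8

40^128 · 40^16 · 40^8 · 40^2 · 40^1 ≡ 3 · 29 · 41 · 7 · 40 = 998760.
998760 mod 59 = 8, so 40^155 ≡ 8 (mod 59).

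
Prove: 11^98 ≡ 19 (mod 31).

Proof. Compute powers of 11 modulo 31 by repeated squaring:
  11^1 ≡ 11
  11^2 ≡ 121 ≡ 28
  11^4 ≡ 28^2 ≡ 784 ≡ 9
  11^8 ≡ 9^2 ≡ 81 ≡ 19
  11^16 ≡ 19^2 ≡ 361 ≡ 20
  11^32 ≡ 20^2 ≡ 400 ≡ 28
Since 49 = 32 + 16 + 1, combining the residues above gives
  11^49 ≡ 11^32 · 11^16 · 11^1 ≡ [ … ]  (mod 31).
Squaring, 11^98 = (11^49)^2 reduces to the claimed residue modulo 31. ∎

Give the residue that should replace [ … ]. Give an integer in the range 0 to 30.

22

11^32 · 11^16 · 11^1 ≡ 28 · 20 · 11 = 6160.
6160 mod 31 = 22, so 11^49 ≡ 22 (mod 31).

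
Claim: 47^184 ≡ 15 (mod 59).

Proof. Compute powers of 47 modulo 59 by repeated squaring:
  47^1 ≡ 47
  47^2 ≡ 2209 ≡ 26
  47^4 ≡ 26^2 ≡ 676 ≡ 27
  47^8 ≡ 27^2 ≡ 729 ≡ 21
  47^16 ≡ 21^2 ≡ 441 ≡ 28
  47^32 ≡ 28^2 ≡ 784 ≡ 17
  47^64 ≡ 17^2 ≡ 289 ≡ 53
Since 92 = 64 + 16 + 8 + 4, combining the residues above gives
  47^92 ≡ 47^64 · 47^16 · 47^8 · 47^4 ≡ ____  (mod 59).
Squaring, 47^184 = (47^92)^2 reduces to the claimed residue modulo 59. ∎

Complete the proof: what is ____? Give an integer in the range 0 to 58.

29

47^64 · 47^16 · 47^8 · 47^4 ≡ 53 · 28 · 21 · 27 = 841428.
841428 mod 59 = 29, so 47^92 ≡ 29 (mod 59).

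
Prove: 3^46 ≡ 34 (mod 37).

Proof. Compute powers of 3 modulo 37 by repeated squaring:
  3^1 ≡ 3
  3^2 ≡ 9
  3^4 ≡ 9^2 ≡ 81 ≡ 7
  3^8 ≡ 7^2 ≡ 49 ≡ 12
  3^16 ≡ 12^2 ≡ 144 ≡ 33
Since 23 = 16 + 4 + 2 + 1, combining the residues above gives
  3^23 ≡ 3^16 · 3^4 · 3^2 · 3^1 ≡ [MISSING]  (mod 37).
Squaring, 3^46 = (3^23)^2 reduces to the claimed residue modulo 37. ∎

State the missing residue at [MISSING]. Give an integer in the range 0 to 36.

3^16 · 3^4 · 3^2 · 3^1 ≡ 33 · 7 · 9 · 3 = 6237.
6237 mod 37 = 21, so 3^23 ≡ 21 (mod 37).

21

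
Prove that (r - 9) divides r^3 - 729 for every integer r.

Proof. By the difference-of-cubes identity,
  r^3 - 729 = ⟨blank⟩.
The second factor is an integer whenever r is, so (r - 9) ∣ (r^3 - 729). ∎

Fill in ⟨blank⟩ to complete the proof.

(r - 9)(r^2 + 9r + 81)

Polynomial division of r^3 - 729 by r - 9 leaves remainder 0 and quotient r^2 + 9r + 81.
Hence r^3 - 729 = (r - 9)(r^2 + 9r + 81).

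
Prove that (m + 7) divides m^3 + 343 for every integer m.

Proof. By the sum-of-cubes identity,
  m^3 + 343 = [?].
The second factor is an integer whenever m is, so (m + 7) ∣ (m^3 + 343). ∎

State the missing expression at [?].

a^3 + b^3 = (a + b)(a^2 - ab + b^2). With a = m, b = 7:
m^3 + 343 = (m + 7)(m^2 - 7m + 49).

(m + 7)(m^2 - 7m + 49)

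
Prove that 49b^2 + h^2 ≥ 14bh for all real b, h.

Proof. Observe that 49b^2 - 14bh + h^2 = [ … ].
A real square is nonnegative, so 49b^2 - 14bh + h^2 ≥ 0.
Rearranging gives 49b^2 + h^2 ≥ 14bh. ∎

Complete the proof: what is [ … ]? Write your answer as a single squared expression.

The leading and trailing coefficients are 7^2 and 1^2, and 14 = 2·7·1, so the trinomial is (7b - h)^2.
Hence 49b^2 - 14bh + h^2 ≥ 0.

(7b - h)^2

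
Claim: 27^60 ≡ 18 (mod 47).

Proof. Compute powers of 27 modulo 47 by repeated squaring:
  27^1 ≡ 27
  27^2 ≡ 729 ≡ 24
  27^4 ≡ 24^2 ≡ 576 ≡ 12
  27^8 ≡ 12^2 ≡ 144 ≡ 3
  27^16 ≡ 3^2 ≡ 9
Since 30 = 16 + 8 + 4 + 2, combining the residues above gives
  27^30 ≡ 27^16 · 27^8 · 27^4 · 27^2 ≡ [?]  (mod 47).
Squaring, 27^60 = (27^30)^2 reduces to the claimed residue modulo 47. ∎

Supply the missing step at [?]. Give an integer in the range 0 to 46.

21

Multiply the listed residues: 9 · 3 · 12 · 24 = 27 → 324 → 7776.
Reducing modulo 47: 7776 = 165·47 + 21, so 27^30 ≡ 21.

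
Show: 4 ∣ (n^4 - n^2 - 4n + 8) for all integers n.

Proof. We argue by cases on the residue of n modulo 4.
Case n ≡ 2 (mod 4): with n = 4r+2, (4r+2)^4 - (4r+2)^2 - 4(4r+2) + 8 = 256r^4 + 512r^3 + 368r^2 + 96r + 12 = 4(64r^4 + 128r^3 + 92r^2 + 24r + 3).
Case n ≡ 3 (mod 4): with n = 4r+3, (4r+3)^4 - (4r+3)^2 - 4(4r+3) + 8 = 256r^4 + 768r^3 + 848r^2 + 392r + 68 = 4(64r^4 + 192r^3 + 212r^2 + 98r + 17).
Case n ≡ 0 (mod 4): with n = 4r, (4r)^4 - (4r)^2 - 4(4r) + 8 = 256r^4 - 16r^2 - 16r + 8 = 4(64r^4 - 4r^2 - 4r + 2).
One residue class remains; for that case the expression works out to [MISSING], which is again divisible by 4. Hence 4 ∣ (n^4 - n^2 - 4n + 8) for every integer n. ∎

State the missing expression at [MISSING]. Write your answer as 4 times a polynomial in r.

4(64r^4 + 64r^3 + 20r^2 - 2r + 1)

The residues treated are {2, 3, 0}, so the missing case is n ≡ 1 (mod 4); write n = 4r+1.
Then (4r+1)^4 - (4r+1)^2 - 4(4r+1) + 8 = 256r^4 + 256r^3 + 80r^2 - 8r + 4 = 4(64r^4 + 64r^3 + 20r^2 - 2r + 1).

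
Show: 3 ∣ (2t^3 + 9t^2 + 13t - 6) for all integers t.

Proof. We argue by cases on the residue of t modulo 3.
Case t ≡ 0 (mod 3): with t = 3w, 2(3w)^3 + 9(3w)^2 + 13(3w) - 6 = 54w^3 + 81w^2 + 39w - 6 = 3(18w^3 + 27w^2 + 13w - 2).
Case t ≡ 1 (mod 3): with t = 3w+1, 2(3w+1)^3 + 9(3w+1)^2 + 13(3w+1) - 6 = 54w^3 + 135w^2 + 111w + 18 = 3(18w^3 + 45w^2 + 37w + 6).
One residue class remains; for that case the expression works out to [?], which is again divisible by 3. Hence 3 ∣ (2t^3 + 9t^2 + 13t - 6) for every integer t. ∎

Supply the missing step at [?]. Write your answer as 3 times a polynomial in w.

The residues treated are {0, 1}, so the missing case is t ≡ 2 (mod 3); write t = 3w+2.
Then 2(3w+2)^3 + 9(3w+2)^2 + 13(3w+2) - 6 = 54w^3 + 189w^2 + 219w + 72 = 3(18w^3 + 63w^2 + 73w + 24).

3(18w^3 + 63w^2 + 73w + 24)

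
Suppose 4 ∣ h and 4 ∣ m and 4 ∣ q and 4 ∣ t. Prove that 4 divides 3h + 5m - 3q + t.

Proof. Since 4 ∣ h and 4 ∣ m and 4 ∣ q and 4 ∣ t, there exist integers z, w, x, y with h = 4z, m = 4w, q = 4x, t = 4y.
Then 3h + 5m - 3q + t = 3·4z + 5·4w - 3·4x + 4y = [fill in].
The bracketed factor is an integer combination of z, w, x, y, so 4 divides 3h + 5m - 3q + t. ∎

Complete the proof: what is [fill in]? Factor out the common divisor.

4(5w - 3x + y + 3z)

Each term has a factor of 4: 3·4z + 5·4w - 3·4x + 4y = 4·(5w - 3x + y + 3z).
Since 5w - 3x + y + 3z is an integer, 4 ∣ (3h + 5m - 3q + t).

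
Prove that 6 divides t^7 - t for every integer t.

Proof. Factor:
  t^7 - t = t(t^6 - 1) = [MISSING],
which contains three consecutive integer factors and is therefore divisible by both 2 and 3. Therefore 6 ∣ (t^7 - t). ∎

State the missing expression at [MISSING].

t^6 - 1 = (t^2 - 1)(t^4 + t^2 + 1), and t^2 - 1 = (t-1)(t+1).
So t(t^6 - 1) = (t - 1)t(t + 1)(t^4 + t^2 + 1).

(t - 1)t(t + 1)(t^4 + t^2 + 1)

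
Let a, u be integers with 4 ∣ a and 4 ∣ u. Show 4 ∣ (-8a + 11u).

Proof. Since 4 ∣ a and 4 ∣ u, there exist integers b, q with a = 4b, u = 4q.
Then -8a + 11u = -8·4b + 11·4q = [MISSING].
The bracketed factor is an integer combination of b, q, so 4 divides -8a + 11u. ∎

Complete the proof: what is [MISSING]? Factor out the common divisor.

Pull the common 4 out of every term: -8·4b + 11·4q = 4(-8b + 11q).
-8b + 11q is an integer, which exhibits the divisibility.

4(-8b + 11q)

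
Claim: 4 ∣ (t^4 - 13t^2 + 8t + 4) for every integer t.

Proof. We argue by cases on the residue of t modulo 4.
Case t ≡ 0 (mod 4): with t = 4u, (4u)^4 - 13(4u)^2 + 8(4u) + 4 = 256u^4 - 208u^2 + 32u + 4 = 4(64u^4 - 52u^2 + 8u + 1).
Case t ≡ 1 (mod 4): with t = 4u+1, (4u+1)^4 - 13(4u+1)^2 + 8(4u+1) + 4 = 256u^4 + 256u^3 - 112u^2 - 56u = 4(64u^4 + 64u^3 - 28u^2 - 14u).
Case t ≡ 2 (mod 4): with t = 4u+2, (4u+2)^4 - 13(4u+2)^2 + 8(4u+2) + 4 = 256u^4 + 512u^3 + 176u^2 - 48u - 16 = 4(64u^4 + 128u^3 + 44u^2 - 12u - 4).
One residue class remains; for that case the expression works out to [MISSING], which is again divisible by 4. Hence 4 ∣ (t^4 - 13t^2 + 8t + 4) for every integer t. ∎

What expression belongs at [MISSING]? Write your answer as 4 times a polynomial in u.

The residues treated are {0, 1, 2}, so the missing case is t ≡ 3 (mod 4); write t = 4u+3.
Then (4u+3)^4 - 13(4u+3)^2 + 8(4u+3) + 4 = 256u^4 + 768u^3 + 656u^2 + 152u - 8 = 4(64u^4 + 192u^3 + 164u^2 + 38u - 2).

4(64u^4 + 192u^3 + 164u^2 + 38u - 2)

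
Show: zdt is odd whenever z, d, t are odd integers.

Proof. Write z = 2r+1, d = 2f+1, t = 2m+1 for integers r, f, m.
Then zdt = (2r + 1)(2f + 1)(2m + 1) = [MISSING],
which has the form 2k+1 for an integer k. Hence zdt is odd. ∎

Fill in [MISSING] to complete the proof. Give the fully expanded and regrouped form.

2(4fmr + 2fm + 2fr + f + 2mr + m + r) + 1

(2r + 1)(2f + 1)(2m + 1) = 8fmr + 4fm + 4fr + 2f + 4mr + 2m + 2r + 1
= 2(4fmr + 2fm + 2fr + f + 2mr + m + r) + 1.
Since 4fmr + 2fm + 2fr + f + 2mr + m + r is an integer, the product is of the form 2k+1 for an integer k.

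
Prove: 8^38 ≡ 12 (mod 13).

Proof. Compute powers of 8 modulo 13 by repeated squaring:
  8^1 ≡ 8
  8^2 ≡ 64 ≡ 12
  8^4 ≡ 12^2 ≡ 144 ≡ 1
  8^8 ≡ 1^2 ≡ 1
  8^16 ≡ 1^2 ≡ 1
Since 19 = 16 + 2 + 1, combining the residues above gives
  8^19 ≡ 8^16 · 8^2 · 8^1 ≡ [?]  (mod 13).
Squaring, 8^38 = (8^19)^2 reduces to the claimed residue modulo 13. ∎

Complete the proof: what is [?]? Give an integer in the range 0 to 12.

8^16 · 8^2 · 8^1 ≡ 1 · 12 · 8 = 96.
96 mod 13 = 5, so 8^19 ≡ 5 (mod 13).

5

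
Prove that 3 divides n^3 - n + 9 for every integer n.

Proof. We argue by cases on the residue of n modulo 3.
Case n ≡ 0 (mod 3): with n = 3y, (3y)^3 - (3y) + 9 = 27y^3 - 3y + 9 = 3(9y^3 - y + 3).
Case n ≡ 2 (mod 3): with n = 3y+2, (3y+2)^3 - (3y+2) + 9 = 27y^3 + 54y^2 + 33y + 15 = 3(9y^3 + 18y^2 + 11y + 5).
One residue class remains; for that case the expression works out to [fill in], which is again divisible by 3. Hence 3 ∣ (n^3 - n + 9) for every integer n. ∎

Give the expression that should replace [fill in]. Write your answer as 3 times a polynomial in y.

3(9y^3 + 9y^2 + 2y + 3)

The residues treated are {0, 2}, so the missing case is n ≡ 1 (mod 3); write n = 3y+1.
Then (3y+1)^3 - (3y+1) + 9 = 27y^3 + 27y^2 + 6y + 9 = 3(9y^3 + 9y^2 + 2y + 3).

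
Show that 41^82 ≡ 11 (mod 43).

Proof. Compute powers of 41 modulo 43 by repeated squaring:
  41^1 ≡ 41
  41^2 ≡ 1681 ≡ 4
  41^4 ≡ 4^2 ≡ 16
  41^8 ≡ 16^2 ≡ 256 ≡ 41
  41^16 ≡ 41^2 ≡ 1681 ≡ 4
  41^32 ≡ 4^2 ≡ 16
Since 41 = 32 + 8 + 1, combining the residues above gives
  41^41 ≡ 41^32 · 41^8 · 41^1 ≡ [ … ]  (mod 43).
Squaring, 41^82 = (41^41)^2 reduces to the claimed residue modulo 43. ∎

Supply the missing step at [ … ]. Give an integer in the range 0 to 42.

Multiply the listed residues: 16 · 41 · 41 = 656 → 26896.
Reducing modulo 43: 26896 = 625·43 + 21, so 41^41 ≡ 21.

21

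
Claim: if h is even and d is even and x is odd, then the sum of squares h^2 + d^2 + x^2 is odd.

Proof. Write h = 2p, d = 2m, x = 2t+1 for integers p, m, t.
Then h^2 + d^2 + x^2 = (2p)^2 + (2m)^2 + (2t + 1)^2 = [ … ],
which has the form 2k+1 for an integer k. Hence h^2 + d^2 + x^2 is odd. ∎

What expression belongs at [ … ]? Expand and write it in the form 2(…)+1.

2(2m^2 + 2p^2 + 2t^2 + 2t) + 1

(2p)^2 + (2m)^2 + (2t + 1)^2 = 4m^2 + 4p^2 + 4t^2 + 4t + 1
= 2(2m^2 + 2p^2 + 2t^2 + 2t) + 1.
Since 2m^2 + 2p^2 + 2t^2 + 2t is an integer, the sum of squares is of the form 2k+1 for an integer k.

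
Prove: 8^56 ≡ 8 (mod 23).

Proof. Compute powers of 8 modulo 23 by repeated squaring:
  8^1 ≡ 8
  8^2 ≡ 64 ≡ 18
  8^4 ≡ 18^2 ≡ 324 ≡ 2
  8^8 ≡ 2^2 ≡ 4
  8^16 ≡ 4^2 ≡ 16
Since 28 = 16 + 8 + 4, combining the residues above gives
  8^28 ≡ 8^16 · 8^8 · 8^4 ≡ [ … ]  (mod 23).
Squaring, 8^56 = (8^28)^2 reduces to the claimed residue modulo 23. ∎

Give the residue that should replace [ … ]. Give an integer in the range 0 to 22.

Multiply the listed residues: 16 · 4 · 2 = 64 → 128.
Reducing modulo 23: 128 = 5·23 + 13, so 8^28 ≡ 13.

13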